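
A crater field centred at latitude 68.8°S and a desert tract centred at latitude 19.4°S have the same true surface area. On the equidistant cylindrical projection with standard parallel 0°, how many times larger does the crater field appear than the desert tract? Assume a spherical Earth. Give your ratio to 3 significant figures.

2.61

In the plate carrée (x = Rλ, y = Rφ), meridians are true-scale (h = 1) and parallels are stretched by k = sec φ.
Areal scale at 68.8°: h·k = 1.000 × 2.765 = 2.765.
Areal scale at 19.4°: h·k = 1.000 × 1.060 = 1.060.
Ratio = 2.765/1.060 ≈ 2.61.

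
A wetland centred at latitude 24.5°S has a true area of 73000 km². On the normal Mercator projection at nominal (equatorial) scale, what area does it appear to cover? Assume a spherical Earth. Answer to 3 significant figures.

88200 km²

For Mercator, h = k = sec φ (a conformal cylindrical projection has a single point scale, 1/cos φ).
Areal scale = k² = sec²φ = 1/cos²(24.5°) = 1/0.9100² = 1.208.
Apparent area = 73000 × 1.208 ≈ 88200 km².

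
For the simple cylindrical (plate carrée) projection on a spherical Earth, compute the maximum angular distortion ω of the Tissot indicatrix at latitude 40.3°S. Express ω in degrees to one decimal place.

15.5°

For the equirectangular projection with φ₀ = 0 (plate carrée), h = 1 along meridians and k = sec φ along parallels.
At 40.3°: h = 1.000, k = 1.311; principal scales a = 1.311, b = 1.000.
sin(ω/2) = (a − b)/(a + b) = 0.3112/2.311 = 0.1346, so ω = 2 arcsin(0.1346) ≈ 15.5°.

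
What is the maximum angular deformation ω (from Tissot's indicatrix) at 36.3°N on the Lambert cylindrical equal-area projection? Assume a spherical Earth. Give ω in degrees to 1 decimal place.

The Lambert cylindrical equal-area projection is the cylindrical equal-area projection with its standard parallel at the equator (φ₀ = 0). A cylindrical equal-area projection with standard parallel φ₀ has meridian scale h = cos φ / cos φ₀ and parallel scale k = cos φ₀ / cos φ (so areas are preserved, h·k = 1).
At 36.3°: h = 0.8059, k = 1.241; principal scales a = 1.241, b = 0.8059.
sin(ω/2) = (a − b)/(a + b) = 0.4349/2.047 = 0.2125, so ω = 2 arcsin(0.2125) ≈ 24.5°.

24.5°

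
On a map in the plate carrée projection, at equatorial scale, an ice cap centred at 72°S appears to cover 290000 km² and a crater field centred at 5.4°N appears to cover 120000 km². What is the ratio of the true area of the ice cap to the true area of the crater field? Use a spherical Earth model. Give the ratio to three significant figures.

0.750

Plate carrée has h = 1 and k = sec φ, giving areal scale sec φ; true area = (apparent area) · cos φ.
True area of ice cap: 290000 × cos(72°) = 290000 × 0.3090 = 89610 km².
True area of crater field: 120000 × cos(5.4°) = 120000 × 0.9956 = 119500 km².
Ratio = 89610 / 119500 ≈ 0.750.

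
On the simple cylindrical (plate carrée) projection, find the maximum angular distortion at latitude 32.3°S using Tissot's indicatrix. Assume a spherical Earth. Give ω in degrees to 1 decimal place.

Plate carrée maps x = Rλ, y = Rφ. The meridian scale is h = 1 and the parallel scale is k = 1/cos φ = sec φ.
At 32.3°: h = 1.000, k = 1.183; principal scales a = 1.183, b = 1.000.
sin(ω/2) = (a − b)/(a + b) = 0.1831/2.183 = 0.08386, so ω = 2 arcsin(0.08386) ≈ 9.6°.

9.6°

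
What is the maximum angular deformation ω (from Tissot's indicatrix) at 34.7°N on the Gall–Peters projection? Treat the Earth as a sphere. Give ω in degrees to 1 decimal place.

Gall–Peters is a cylindrical equal-area projection with standard parallels at ±45°. For cylindrical equal-area with standard parallel φ₀, h = cos φ / cos φ₀ and k = cos φ₀ / cos φ, so h·k = 1.
At 34.7°: h = 1.163, k = 0.8601; principal scales a = 1.163, b = 0.8601.
sin(ω/2) = (a − b)/(a + b) = 0.3026/2.023 = 0.1496, so ω = 2 arcsin(0.1496) ≈ 17.2°.

17.2°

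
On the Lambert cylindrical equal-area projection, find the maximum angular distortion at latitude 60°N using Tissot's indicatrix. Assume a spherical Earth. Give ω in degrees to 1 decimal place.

73.7°

The Lambert cylindrical equal-area projection is the cylindrical equal-area projection with its standard parallel at the equator (φ₀ = 0). Cylindrical equal-area (φ₀ = 0°): h = cos φ / cos 0° along meridians, k = cos 0° / cos φ along parallels; h·k = 1.
At 60°: h = 0.5000, k = 2.000; principal scales a = 2.000, b = 0.5000.
sin(ω/2) = (a − b)/(a + b) = 1.500/2.500 = 0.6000, so ω = 2 arcsin(0.6000) ≈ 73.7°.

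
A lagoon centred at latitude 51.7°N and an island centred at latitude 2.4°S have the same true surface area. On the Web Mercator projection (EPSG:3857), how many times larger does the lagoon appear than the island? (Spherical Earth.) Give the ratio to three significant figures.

Mercator areal scale is sec²φ.
At 51.7°: sec²(51.7°) = 1/0.6198² = 2.603.
At 2.4°: sec²(2.4°) = 1/0.9991² = 1.002.
Ratio = 2.603/1.002 = cos²(2.4°)/cos²(51.7°) ≈ 2.60.

2.60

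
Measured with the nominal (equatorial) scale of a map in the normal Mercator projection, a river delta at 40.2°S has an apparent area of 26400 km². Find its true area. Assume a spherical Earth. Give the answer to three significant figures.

15400 km²

The Mercator projection is conformal; its linear scale factor is the same in every direction and equals sec φ = 1/cos φ.
Areal scale = k² = sec²φ = 1/cos²(40.2°) = 1/0.7638² = 1.714.
True area = apparent / (areal scale) = 26400 / 1.714 ≈ 15400 km².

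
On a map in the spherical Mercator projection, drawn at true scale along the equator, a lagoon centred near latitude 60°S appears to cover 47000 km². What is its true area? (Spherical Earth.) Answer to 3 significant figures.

For Mercator, h = k = sec φ (a conformal cylindrical projection has a single point scale, 1/cos φ).
Areal scale = k² = sec²φ = 1/cos²(60°) = 1/0.5000² = 4.000.
True area = apparent / (areal scale) = 47000 / 4.000 ≈ 11800 km².

11800 km²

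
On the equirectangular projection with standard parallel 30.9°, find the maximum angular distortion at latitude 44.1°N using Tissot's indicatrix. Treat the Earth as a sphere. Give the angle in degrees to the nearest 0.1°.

10.2°

The equidistant cylindrical projection with φ₀ = 30.9° has h = 1 (meridians true) and k = cos φ₀ / cos φ along parallels.
At 44.1°: h = 1.000, k = 1.195; principal scales a = 1.195, b = 1.000.
sin(ω/2) = (a − b)/(a + b) = 0.1949/2.195 = 0.08878, so ω = 2 arcsin(0.08878) ≈ 10.2°.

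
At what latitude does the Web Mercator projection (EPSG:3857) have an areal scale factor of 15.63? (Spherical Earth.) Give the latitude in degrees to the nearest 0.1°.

75.3°

Mercator areal scale is sec²φ.
sec²φ = 15.63  ⇒  cos²φ = 0.06398  ⇒  cos φ = 0.2529.
φ = arccos(0.2529) ≈ 75.3°.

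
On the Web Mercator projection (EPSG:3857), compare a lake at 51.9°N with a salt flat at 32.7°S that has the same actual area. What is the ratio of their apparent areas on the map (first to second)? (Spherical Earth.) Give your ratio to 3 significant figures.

1.86

Mercator is conformal with k = sec φ, so areal scale = k² = sec²φ.
At 51.9°: sec²(51.9°) = 1/0.6170² = 2.627.
At 32.7°: sec²(32.7°) = 1/0.8415² = 1.412.
Ratio = 2.627/1.412 = cos²(32.7°)/cos²(51.9°) ≈ 1.86.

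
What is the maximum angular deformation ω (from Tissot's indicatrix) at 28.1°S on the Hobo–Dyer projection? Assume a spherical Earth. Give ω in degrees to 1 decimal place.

12.1°

The Hobo–Dyer projection is cylindrical equal-area with φ₀ = 37.5°. A cylindrical equal-area projection with standard parallel φ₀ has meridian scale h = cos φ / cos φ₀ and parallel scale k = cos φ₀ / cos φ (so areas are preserved, h·k = 1).
At 28.1°: h = 1.112, k = 0.8994; principal scales a = 1.112, b = 0.8994.
sin(ω/2) = (a − b)/(a + b) = 0.2125/2.011 = 0.1057, so ω = 2 arcsin(0.1057) ≈ 12.1°.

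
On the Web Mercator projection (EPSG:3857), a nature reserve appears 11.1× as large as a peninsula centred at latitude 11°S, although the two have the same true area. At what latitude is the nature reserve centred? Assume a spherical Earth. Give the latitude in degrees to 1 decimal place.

72.9°

On Mercator, (apparent₁)/(apparent₂) = sec²φ₁ / sec²φ₂ when true areas are equal.
cos²φ₂ / cos²φ₁ = 11.1  ⇒  cos φ₁ = cos 11° / √11.1 = 0.9816/3.332 = 0.2946.
φ₁ = arccos(0.2946) ≈ 72.9°.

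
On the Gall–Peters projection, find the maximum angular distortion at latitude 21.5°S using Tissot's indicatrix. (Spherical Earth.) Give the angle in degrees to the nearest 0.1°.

The Gall–Peters projection is cylindrical equal-area with φ₀ = 45°. Cylindrical equal-area (φ₀ = 45°): h = cos φ / cos 45° along meridians, k = cos 45° / cos φ along parallels; h·k = 1.
At 21.5°: h = 1.316, k = 0.7600; principal scales a = 1.316, b = 0.7600.
sin(ω/2) = (a − b)/(a + b) = 0.5558/2.076 = 0.2678, so ω = 2 arcsin(0.2678) ≈ 31.1°.

31.1°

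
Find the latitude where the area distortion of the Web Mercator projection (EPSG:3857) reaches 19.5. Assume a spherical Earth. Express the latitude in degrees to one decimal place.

76.9°

Mercator areal scale is sec²φ.
sec²φ = 19.5  ⇒  cos²φ = 0.05128  ⇒  cos φ = 0.2265.
φ = arccos(0.2265) ≈ 76.9°.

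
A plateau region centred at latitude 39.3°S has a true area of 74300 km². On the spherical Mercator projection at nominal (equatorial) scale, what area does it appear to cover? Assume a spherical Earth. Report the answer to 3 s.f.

124000 km²

Mercator is conformal, so the point scale is isotropic: h = k = sec φ = 1/cos φ.
Areal scale = k² = sec²φ = 1/cos²(39.3°) = 1/0.7738² = 1.670.
Apparent area = 74300 × 1.670 ≈ 124000 km².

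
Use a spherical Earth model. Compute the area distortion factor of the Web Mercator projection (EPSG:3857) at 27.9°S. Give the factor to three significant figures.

1.28

Mercator is conformal, so the point scale is isotropic: h = k = sec φ = 1/cos φ.
Areal scale = k² = sec²φ = 1/cos²(27.9°) = 1/0.8838² = 1.280.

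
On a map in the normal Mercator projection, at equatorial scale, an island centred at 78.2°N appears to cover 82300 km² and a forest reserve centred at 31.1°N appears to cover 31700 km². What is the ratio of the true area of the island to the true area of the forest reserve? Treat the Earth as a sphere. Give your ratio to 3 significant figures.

On Mercator the areal scale is sec²φ, so true area = apparent × cos²φ.
True area of island: 82300 × cos²(78.2°) = 82300 × 0.04182 = 3442 km².
True area of forest reserve: 31700 × cos²(31.1°) = 31700 × 0.7332 = 23240 km².
Ratio = 3442 / 23240 ≈ 0.148.

0.148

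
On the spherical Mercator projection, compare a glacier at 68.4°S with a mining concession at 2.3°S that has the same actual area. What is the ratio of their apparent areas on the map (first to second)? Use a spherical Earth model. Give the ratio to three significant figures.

7.37

Mercator areal scale is sec²φ.
At 68.4°: sec²(68.4°) = 1/0.3681² = 7.379.
At 2.3°: sec²(2.3°) = 1/0.9992² = 1.002.
Ratio = 7.379/1.002 = cos²(2.3°)/cos²(68.4°) ≈ 7.37.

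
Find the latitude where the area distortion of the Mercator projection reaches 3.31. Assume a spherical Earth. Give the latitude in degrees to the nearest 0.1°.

Mercator areal scale is sec²φ.
sec²φ = 3.31  ⇒  cos²φ = 0.3021  ⇒  cos φ = 0.5496.
φ = arccos(0.5496) ≈ 56.7°.

56.7°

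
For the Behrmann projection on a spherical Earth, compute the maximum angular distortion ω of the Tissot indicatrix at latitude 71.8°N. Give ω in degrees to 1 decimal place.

100.7°

Behrmann is a cylindrical equal-area projection with standard parallels at ±30°. A cylindrical equal-area projection with standard parallel φ₀ has meridian scale h = cos φ / cos φ₀ and parallel scale k = cos φ₀ / cos φ (so areas are preserved, h·k = 1).
At 71.8°: h = 0.3607, k = 2.773; principal scales a = 2.773, b = 0.3607.
sin(ω/2) = (a − b)/(a + b) = 2.412/3.133 = 0.7698, so ω = 2 arcsin(0.7698) ≈ 100.7°.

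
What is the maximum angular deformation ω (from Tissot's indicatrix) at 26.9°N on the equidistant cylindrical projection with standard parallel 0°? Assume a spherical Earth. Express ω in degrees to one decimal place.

In the plate carrée (x = Rλ, y = Rφ), meridians are true-scale (h = 1) and parallels are stretched by k = sec φ.
At 26.9°: h = 1.000, k = 1.121; principal scales a = 1.121, b = 1.000.
sin(ω/2) = (a − b)/(a + b) = 0.1213/2.121 = 0.05720, so ω = 2 arcsin(0.05720) ≈ 6.6°.

6.6°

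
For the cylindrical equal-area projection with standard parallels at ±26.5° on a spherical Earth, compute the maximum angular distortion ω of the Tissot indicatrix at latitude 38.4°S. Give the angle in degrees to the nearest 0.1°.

Cylindrical equal-area (φ₀ = 26.5°): h = cos φ / cos 26.5° along meridians, k = cos 26.5° / cos φ along parallels; h·k = 1.
At 38.4°: h = 0.8757, k = 1.142; principal scales a = 1.142, b = 0.8757.
sin(ω/2) = (a − b)/(a + b) = 0.2662/2.018 = 0.1320, so ω = 2 arcsin(0.1320) ≈ 15.2°.

15.2°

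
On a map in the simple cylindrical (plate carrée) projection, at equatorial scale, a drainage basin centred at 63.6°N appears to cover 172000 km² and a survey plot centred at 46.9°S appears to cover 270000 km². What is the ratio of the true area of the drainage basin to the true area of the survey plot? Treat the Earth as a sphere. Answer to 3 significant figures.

On the plate carrée, areal scale = h·k = 1 × sec φ, so true area = apparent × cos φ.
True area of drainage basin: 172000 × cos(63.6°) = 172000 × 0.4446 = 76480 km².
True area of survey plot: 270000 × cos(46.9°) = 270000 × 0.6833 = 184500 km².
Ratio = 76480 / 184500 ≈ 0.415.

0.415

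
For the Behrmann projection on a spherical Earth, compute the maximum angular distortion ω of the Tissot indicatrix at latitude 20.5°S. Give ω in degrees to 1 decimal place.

Behrmann is a cylindrical equal-area projection with standard parallels at ±30°. Cylindrical equal-area (φ₀ = 30°): h = cos φ / cos 30° along meridians, k = cos 30° / cos φ along parallels; h·k = 1.
At 20.5°: h = 1.082, k = 0.9246; principal scales a = 1.082, b = 0.9246.
sin(ω/2) = (a − b)/(a + b) = 0.1570/2.006 = 0.07826, so ω = 2 arcsin(0.07826) ≈ 9.0°.

9.0°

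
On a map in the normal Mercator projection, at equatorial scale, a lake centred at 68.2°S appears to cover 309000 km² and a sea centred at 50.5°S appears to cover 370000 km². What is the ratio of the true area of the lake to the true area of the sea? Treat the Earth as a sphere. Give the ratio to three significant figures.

Mercator's areal exaggeration is sec²φ; hence true area = (apparent area) · cos²φ.
True area of lake: 309000 × cos²(68.2°) = 309000 × 0.1379 = 42620 km².
True area of sea: 370000 × cos²(50.5°) = 370000 × 0.4046 = 149700 km².
Ratio = 42620 / 149700 ≈ 0.285.

0.285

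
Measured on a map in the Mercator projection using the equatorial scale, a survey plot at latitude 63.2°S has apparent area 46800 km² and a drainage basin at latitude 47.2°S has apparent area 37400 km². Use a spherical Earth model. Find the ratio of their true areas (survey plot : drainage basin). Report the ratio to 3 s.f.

On Mercator the areal scale is sec²φ, so true area = apparent × cos²φ.
True area of survey plot: 46800 × cos²(63.2°) = 46800 × 0.2033 = 9514 km².
True area of drainage basin: 37400 × cos²(47.2°) = 37400 × 0.4616 = 17270 km².
Ratio = 9514 / 17270 ≈ 0.551.

0.551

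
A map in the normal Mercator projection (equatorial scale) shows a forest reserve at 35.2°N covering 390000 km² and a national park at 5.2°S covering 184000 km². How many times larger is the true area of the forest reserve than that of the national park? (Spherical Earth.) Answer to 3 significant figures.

Since Mercator area scale is 1/cos²φ, the true area equals the apparent area multiplied by cos²φ.
True area of forest reserve: 390000 × cos²(35.2°) = 390000 × 0.6677 = 260400 km².
True area of national park: 184000 × cos²(5.2°) = 184000 × 0.9918 = 182500 km².
Ratio = 260400 / 182500 ≈ 1.43.

1.43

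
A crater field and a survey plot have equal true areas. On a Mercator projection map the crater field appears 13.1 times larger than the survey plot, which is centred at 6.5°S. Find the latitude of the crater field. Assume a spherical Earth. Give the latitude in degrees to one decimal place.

74.1°

For equal true areas on Mercator, apparent areas scale as sec²φ, so the ratio is cos²φ₂ / cos²φ₁.
cos²φ₂ / cos²φ₁ = 13.1  ⇒  cos φ₁ = cos 6.5° / √13.1 = 0.9936/3.619 = 0.2745.
φ₁ = arccos(0.2745) ≈ 74.1°.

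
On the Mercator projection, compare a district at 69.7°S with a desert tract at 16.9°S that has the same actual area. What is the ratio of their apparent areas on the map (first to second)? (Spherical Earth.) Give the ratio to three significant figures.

Mercator areal scale is sec²φ.
At 69.7°: sec²(69.7°) = 1/0.3469² = 8.308.
At 16.9°: sec²(16.9°) = 1/0.9568² = 1.092.
Ratio = 8.308/1.092 = cos²(16.9°)/cos²(69.7°) ≈ 7.61.

7.61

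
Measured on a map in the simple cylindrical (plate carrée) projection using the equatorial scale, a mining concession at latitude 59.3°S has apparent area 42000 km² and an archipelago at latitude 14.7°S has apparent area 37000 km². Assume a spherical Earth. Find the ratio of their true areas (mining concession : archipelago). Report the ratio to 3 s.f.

0.599

On the plate carrée, areal scale = h·k = 1 × sec φ, so true area = apparent × cos φ.
True area of mining concession: 42000 × cos(59.3°) = 42000 × 0.5105 = 21440 km².
True area of archipelago: 37000 × cos(14.7°) = 37000 × 0.9673 = 35790 km².
Ratio = 21440 / 35790 ≈ 0.599.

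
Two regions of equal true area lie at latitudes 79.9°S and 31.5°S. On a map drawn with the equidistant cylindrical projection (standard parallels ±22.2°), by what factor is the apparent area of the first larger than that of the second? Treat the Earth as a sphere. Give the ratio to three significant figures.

In the equirectangular projection with standard parallel φ₀ = 22.2° (x = Rλ cos φ₀, y = Rφ), meridians are true-scale (h = 1) and the parallel scale is k = cos φ₀ / cos φ.
Areal scale at 79.9°: h·k = 1.000 × 5.280 = 5.280.
Areal scale at 31.5°: h·k = 1.000 × 1.086 = 1.086.
Ratio = 5.280/1.086 ≈ 4.86.

4.86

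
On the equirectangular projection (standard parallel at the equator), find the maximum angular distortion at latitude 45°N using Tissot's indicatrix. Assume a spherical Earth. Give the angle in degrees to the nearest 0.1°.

In the plate carrée (x = Rλ, y = Rφ), meridians are true-scale (h = 1) and parallels are stretched by k = sec φ.
At 45°: h = 1.000, k = 1.414; principal scales a = 1.414, b = 1.000.
sin(ω/2) = (a − b)/(a + b) = 0.4142/2.414 = 0.1716, so ω = 2 arcsin(0.1716) ≈ 19.8°.

19.8°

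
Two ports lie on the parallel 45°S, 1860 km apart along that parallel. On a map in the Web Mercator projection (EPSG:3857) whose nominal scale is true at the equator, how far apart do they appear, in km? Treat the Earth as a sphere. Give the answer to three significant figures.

For Mercator, h = k = sec φ (a conformal cylindrical projection has a single point scale, 1/cos φ).
Along the parallel, k = sec 45° = 1/0.7071 = 1.414.
Map distance = 1860 × 1.414 ≈ 2630 km.

2630 km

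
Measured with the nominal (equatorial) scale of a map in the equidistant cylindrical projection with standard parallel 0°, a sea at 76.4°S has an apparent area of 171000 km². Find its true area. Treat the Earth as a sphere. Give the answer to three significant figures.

Plate carrée maps x = Rλ, y = Rφ. The meridian scale is h = 1 and the parallel scale is k = 1/cos φ = sec φ.
Areal scale = h·k = 1 × sec φ; at 76.4°, h = 1.000, k = 4.253, so h·k = 4.253.
True area = apparent / (areal scale) = 171000 / 4.253 ≈ 40200 km².

40200 km²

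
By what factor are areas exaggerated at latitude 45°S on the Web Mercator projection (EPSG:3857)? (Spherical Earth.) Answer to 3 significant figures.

Mercator is conformal, so the point scale is isotropic: h = k = sec φ = 1/cos φ.
Areal scale = k² = sec²φ = 1/cos²(45°) = 1/0.7071² = 2.000.

2.00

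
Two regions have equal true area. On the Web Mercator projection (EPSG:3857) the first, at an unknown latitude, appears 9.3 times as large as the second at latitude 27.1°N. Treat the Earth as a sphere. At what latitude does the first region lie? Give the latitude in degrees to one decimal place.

Mercator areal scale is sec²φ, so apparent-area ratio = sec²φ₁ / sec²φ₂ = cos²φ₂ / cos²φ₁.
cos²φ₂ / cos²φ₁ = 9.3  ⇒  cos φ₁ = cos 27.1° / √9.3 = 0.8902/3.050 = 0.2919.
φ₁ = arccos(0.2919) ≈ 73.0°.

73.0°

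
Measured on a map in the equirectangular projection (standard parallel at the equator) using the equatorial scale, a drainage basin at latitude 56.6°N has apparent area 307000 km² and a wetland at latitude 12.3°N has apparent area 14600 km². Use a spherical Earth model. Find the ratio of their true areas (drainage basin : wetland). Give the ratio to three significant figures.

Plate carrée has h = 1 and k = sec φ, giving areal scale sec φ; true area = (apparent area) · cos φ.
True area of drainage basin: 307000 × cos(56.6°) = 307000 × 0.5505 = 169000 km².
True area of wetland: 14600 × cos(12.3°) = 14600 × 0.9770 = 14260 km².
Ratio = 169000 / 14260 ≈ 11.8.

11.8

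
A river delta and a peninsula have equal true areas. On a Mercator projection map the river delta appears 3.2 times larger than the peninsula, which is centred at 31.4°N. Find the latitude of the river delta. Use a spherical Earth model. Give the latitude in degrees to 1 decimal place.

61.5°

Mercator areal scale is sec²φ, so apparent-area ratio = sec²φ₁ / sec²φ₂ = cos²φ₂ / cos²φ₁.
cos²φ₂ / cos²φ₁ = 3.2  ⇒  cos φ₁ = cos 31.4° / √3.2 = 0.8536/1.789 = 0.4771.
φ₁ = arccos(0.4771) ≈ 61.5°.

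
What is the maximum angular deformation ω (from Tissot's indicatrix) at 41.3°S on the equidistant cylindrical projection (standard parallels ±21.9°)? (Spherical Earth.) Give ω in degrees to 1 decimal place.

12.1°

In the equirectangular projection with standard parallel φ₀ = 21.9° (x = Rλ cos φ₀, y = Rφ), meridians are true-scale (h = 1) and the parallel scale is k = cos φ₀ / cos φ.
At 41.3°: h = 1.000, k = 1.235; principal scales a = 1.235, b = 1.000.
sin(ω/2) = (a − b)/(a + b) = 0.2350/2.235 = 0.1052, so ω = 2 arcsin(0.1052) ≈ 12.1°.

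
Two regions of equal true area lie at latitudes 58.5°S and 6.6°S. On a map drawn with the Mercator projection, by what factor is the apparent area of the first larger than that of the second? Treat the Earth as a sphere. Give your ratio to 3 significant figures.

Mercator areal scale is sec²φ.
At 58.5°: sec²(58.5°) = 1/0.5225² = 3.663.
At 6.6°: sec²(6.6°) = 1/0.9934² = 1.013.
Ratio = 3.663/1.013 = cos²(6.6°)/cos²(58.5°) ≈ 3.61.

3.61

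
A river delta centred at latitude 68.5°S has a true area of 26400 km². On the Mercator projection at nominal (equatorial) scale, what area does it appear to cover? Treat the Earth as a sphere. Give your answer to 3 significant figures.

Mercator is conformal, so the point scale is isotropic: h = k = sec φ = 1/cos φ.
Areal scale = k² = sec²φ = 1/cos²(68.5°) = 1/0.3665² = 7.445.
Apparent area = 26400 × 7.445 ≈ 197000 km².

197000 km²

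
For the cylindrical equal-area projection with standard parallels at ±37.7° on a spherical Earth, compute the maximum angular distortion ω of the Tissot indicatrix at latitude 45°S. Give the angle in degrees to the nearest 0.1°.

A cylindrical equal-area projection with standard parallel φ₀ has meridian scale h = cos φ / cos φ₀ and parallel scale k = cos φ₀ / cos φ (so areas are preserved, h·k = 1).
At 45°: h = 0.8937, k = 1.119; principal scales a = 1.119, b = 0.8937.
sin(ω/2) = (a − b)/(a + b) = 0.2253/2.013 = 0.1119, so ω = 2 arcsin(0.1119) ≈ 12.9°.

12.9°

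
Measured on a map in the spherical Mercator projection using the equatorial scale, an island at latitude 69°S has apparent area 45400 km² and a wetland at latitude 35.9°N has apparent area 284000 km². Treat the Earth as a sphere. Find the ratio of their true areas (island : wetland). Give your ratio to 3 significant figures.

0.0313

Mercator's areal exaggeration is sec²φ; hence true area = (apparent area) · cos²φ.
True area of island: 45400 × cos²(69°) = 45400 × 0.1284 = 5831 km².
True area of wetland: 284000 × cos²(35.9°) = 284000 × 0.6562 = 186400 km².
Ratio = 5831 / 186400 ≈ 0.0313.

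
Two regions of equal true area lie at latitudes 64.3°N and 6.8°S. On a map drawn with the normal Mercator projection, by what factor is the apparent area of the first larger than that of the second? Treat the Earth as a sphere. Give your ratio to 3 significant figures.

5.24

Mercator is conformal with k = sec φ, so areal scale = k² = sec²φ.
At 64.3°: sec²(64.3°) = 1/0.4337² = 5.317.
At 6.8°: sec²(6.8°) = 1/0.9930² = 1.014.
Ratio = 5.317/1.014 = cos²(6.8°)/cos²(64.3°) ≈ 5.24.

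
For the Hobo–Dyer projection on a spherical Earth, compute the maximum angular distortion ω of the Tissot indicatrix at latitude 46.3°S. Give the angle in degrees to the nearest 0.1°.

15.8°

Hobo–Dyer is a cylindrical equal-area projection with standard parallels at ±37.5°. A cylindrical equal-area projection with standard parallel φ₀ has meridian scale h = cos φ / cos φ₀ and parallel scale k = cos φ₀ / cos φ (so areas are preserved, h·k = 1).
At 46.3°: h = 0.8708, k = 1.148; principal scales a = 1.148, b = 0.8708.
sin(ω/2) = (a − b)/(a + b) = 0.2775/2.019 = 0.1374, so ω = 2 arcsin(0.1374) ≈ 15.8°.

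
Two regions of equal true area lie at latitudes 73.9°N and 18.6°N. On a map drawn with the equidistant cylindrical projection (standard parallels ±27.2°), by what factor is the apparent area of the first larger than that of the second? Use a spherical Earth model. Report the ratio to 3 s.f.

In the equirectangular projection with standard parallel φ₀ = 27.2° (x = Rλ cos φ₀, y = Rφ), meridians are true-scale (h = 1) and the parallel scale is k = cos φ₀ / cos φ.
Areal scale at 73.9°: h·k = 1.000 × 3.207 = 3.207.
Areal scale at 18.6°: h·k = 1.000 × 0.9384 = 0.9384.
Ratio = 3.207/0.9384 ≈ 3.42.

3.42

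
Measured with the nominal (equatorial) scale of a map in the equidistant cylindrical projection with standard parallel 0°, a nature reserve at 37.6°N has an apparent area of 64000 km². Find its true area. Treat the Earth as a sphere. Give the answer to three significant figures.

Plate carrée maps x = Rλ, y = Rφ. The meridian scale is h = 1 and the parallel scale is k = 1/cos φ = sec φ.
Areal scale = h·k = 1 × sec φ; at 37.6°, h = 1.000, k = 1.262, so h·k = 1.262.
True area = apparent / (areal scale) = 64000 / 1.262 ≈ 50700 km².

50700 km²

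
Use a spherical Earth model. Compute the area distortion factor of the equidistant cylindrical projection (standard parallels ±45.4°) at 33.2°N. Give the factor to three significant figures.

In the equirectangular projection with standard parallel φ₀ = 45.4° (x = Rλ cos φ₀, y = Rφ), meridians are true-scale (h = 1) and the parallel scale is k = cos φ₀ / cos φ.
Areal scale = h·k = 1 × cos φ₀ / cos φ; at 33.2°, h = 1.000, k = 0.8391, so h·k = 0.8391.

0.839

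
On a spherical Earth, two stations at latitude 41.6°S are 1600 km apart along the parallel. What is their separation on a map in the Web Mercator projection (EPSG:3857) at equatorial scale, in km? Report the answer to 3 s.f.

2140 km

The Mercator projection is conformal; its linear scale factor is the same in every direction and equals sec φ = 1/cos φ.
Along the parallel, k = sec 41.6° = 1/0.7478 = 1.337.
Map distance = 1600 × 1.337 ≈ 2140 km.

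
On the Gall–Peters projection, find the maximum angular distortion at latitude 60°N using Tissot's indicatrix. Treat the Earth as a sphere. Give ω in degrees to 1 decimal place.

38.9°

The Gall–Peters projection is cylindrical equal-area with φ₀ = 45°. Cylindrical equal-area (φ₀ = 45°): h = cos φ / cos 45° along meridians, k = cos 45° / cos φ along parallels; h·k = 1.
At 60°: h = 0.7071, k = 1.414; principal scales a = 1.414, b = 0.7071.
sin(ω/2) = (a − b)/(a + b) = 0.7071/2.121 = 0.3333, so ω = 2 arcsin(0.3333) ≈ 38.9°.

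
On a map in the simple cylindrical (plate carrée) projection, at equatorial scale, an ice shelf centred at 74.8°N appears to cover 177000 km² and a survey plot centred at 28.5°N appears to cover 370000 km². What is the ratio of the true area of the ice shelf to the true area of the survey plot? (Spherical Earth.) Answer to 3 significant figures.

0.143

Plate carrée has h = 1 and k = sec φ, giving areal scale sec φ; true area = (apparent area) · cos φ.
True area of ice shelf: 177000 × cos(74.8°) = 177000 × 0.2622 = 46410 km².
True area of survey plot: 370000 × cos(28.5°) = 370000 × 0.8788 = 325200 km².
Ratio = 46410 / 325200 ≈ 0.143.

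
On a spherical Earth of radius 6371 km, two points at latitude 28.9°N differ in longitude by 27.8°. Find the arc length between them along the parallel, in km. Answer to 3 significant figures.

2710 km

Arc length along a parallel = R cos φ · Δλ (with Δλ in radians).
= 6371 × cos 28.9° × (27.8° × π/180) = 6371 × 0.8755 × 0.4852 ≈ 2710 km.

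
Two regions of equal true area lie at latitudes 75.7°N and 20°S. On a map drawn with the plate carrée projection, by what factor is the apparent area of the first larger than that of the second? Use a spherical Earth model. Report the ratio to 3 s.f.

3.80

For the equirectangular projection with φ₀ = 0 (plate carrée), h = 1 along meridians and k = sec φ along parallels.
Areal scale at 75.7°: h·k = 1.000 × 4.049 = 4.049.
Areal scale at 20°: h·k = 1.000 × 1.064 = 1.064.
Ratio = 4.049/1.064 ≈ 3.80.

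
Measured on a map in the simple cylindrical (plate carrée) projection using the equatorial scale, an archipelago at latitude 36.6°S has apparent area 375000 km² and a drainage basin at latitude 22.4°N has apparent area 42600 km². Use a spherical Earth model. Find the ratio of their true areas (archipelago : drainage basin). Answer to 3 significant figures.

On the plate carrée, areal scale = h·k = 1 × sec φ, so true area = apparent × cos φ.
True area of archipelago: 375000 × cos(36.6°) = 375000 × 0.8028 = 301100 km².
True area of drainage basin: 42600 × cos(22.4°) = 42600 × 0.9245 = 39390 km².
Ratio = 301100 / 39390 ≈ 7.64.

7.64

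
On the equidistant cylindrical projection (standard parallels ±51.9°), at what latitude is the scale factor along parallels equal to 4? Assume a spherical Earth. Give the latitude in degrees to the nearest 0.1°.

81.1°

With standard parallel φ₀ = 51.9°, the equirectangular projection gives x = Rλ cos φ₀, y = Rφ, so h = 1 and k = cos 51.9° / cos φ.
k = cos φ₀ / cos φ = 4  ⇒  cos φ = cos 51.9° / 4 = 0.1543.
φ = arccos(0.1543) ≈ 81.1°.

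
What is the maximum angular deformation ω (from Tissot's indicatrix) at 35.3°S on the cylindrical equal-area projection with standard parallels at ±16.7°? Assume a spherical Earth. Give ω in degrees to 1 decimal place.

Cylindrical equal-area (φ₀ = 16.7°): h = cos φ / cos 16.7° along meridians, k = cos 16.7° / cos φ along parallels; h·k = 1.
At 35.3°: h = 0.8521, k = 1.174; principal scales a = 1.174, b = 0.8521.
sin(ω/2) = (a − b)/(a + b) = 0.3215/2.026 = 0.1587, so ω = 2 arcsin(0.1587) ≈ 18.3°.

18.3°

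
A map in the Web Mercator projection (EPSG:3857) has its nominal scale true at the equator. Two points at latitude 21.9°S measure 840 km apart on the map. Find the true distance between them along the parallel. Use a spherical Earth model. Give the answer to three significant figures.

Mercator is conformal, so the point scale is isotropic: h = k = sec φ = 1/cos φ.
Along the parallel at 21.9°, map distances are exaggerated by k = sec 21.9° = 1.078.
True distance = 840 / 1.078 = 840 × cos 21.9° ≈ 779 km.

779 km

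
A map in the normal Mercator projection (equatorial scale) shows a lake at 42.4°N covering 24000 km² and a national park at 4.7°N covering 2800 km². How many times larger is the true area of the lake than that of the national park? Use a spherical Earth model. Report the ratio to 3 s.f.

4.71

Since Mercator area scale is 1/cos²φ, the true area equals the apparent area multiplied by cos²φ.
True area of lake: 24000 × cos²(42.4°) = 24000 × 0.5453 = 13090 km².
True area of national park: 2800 × cos²(4.7°) = 2800 × 0.9933 = 2781 km².
Ratio = 13090 / 2781 ≈ 4.71.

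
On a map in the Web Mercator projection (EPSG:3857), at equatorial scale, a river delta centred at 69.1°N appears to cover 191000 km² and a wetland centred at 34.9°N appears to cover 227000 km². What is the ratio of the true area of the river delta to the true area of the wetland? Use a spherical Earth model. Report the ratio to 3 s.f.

Since Mercator area scale is 1/cos²φ, the true area equals the apparent area multiplied by cos²φ.
True area of river delta: 191000 × cos²(69.1°) = 191000 × 0.1273 = 24310 km².
True area of wetland: 227000 × cos²(34.9°) = 227000 × 0.6726 = 152700 km².
Ratio = 24310 / 152700 ≈ 0.159.

0.159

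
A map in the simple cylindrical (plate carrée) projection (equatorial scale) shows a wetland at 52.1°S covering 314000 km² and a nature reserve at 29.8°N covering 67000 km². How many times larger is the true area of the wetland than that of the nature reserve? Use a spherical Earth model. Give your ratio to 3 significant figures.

3.32

On the plate carrée, areal scale = h·k = 1 × sec φ, so true area = apparent × cos φ.
True area of wetland: 314000 × cos(52.1°) = 314000 × 0.6143 = 192900 km².
True area of nature reserve: 67000 × cos(29.8°) = 67000 × 0.8678 = 58140 km².
Ratio = 192900 / 58140 ≈ 3.32.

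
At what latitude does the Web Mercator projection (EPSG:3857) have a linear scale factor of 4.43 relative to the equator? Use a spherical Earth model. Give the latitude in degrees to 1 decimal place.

Mercator scale is k = sec φ = 1/cos φ.
1/cos φ = 4.43  ⇒  cos φ = 0.2257  ⇒  φ = arccos(0.2257) ≈ 77.0°.

77.0°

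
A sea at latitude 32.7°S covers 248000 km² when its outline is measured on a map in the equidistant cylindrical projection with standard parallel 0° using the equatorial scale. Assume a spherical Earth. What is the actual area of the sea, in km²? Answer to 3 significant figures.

For the equirectangular projection with φ₀ = 0 (plate carrée), h = 1 along meridians and k = sec φ along parallels.
Areal scale = h·k = 1 × sec φ; at 32.7°, h = 1.000, k = 1.188, so h·k = 1.188.
True area = apparent / (areal scale) = 248000 / 1.188 ≈ 209000 km².

209000 km²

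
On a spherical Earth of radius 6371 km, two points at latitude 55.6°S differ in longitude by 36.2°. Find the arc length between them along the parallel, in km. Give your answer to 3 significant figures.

Arc length along a parallel = R cos φ · Δλ (with Δλ in radians).
= 6371 × cos 55.6° × (36.2° × π/180) = 6371 × 0.5650 × 0.6318 ≈ 2270 km.

2270 km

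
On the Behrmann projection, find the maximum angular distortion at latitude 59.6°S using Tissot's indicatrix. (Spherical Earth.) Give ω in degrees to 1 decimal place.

Behrmann is a cylindrical equal-area projection with standard parallels at ±30°. For cylindrical equal-area with standard parallel φ₀, h = cos φ / cos φ₀ and k = cos φ₀ / cos φ, so h·k = 1.
At 59.6°: h = 0.5843, k = 1.711; principal scales a = 1.711, b = 0.5843.
sin(ω/2) = (a − b)/(a + b) = 1.127/2.296 = 0.4909, so ω = 2 arcsin(0.4909) ≈ 58.8°.

58.8°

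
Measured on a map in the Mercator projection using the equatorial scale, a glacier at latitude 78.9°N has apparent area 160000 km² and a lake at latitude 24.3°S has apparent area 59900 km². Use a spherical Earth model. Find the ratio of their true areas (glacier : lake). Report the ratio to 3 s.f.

Mercator's areal exaggeration is sec²φ; hence true area = (apparent area) · cos²φ.
True area of glacier: 160000 × cos²(78.9°) = 160000 × 0.03706 = 5930 km².
True area of lake: 59900 × cos²(24.3°) = 59900 × 0.8307 = 49760 km².
Ratio = 5930 / 49760 ≈ 0.119.

0.119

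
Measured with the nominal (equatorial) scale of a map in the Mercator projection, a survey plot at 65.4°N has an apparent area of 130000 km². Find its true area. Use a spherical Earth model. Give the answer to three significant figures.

22500 km²

Mercator is conformal, so the point scale is isotropic: h = k = sec φ = 1/cos φ.
Areal scale = k² = sec²φ = 1/cos²(65.4°) = 1/0.4163² = 5.771.
True area = apparent / (areal scale) = 130000 / 5.771 ≈ 22500 km².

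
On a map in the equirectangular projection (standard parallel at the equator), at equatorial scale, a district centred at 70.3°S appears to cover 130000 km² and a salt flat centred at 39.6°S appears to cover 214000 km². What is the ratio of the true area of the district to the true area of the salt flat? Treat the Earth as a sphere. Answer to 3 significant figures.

Plate carrée has h = 1 and k = sec φ, giving areal scale sec φ; true area = (apparent area) · cos φ.
True area of district: 130000 × cos(70.3°) = 130000 × 0.3371 = 43820 km².
True area of salt flat: 214000 × cos(39.6°) = 214000 × 0.7705 = 164900 km².
Ratio = 43820 / 164900 ≈ 0.266.

0.266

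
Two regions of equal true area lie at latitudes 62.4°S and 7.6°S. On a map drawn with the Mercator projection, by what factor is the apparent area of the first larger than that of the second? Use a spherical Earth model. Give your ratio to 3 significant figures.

4.58

Mercator is conformal with k = sec φ, so areal scale = k² = sec²φ.
At 62.4°: sec²(62.4°) = 1/0.4633² = 4.659.
At 7.6°: sec²(7.6°) = 1/0.9912² = 1.018.
Ratio = 4.659/1.018 = cos²(7.6°)/cos²(62.4°) ≈ 4.58.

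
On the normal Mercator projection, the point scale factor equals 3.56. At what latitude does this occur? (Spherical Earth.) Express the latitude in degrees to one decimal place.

73.7°

Mercator scale is k = sec φ = 1/cos φ.
1/cos φ = 3.56  ⇒  cos φ = 0.2809  ⇒  φ = arccos(0.2809) ≈ 73.7°.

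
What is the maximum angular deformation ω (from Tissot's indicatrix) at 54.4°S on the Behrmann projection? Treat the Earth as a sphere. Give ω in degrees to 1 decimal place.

Behrmann is a cylindrical equal-area projection with standard parallels at ±30°. Cylindrical equal-area (φ₀ = 30°): h = cos φ / cos 30° along meridians, k = cos 30° / cos φ along parallels; h·k = 1.
At 54.4°: h = 0.6722, k = 1.488; principal scales a = 1.488, b = 0.6722.
sin(ω/2) = (a − b)/(a + b) = 0.8155/2.160 = 0.3776, so ω = 2 arcsin(0.3776) ≈ 44.4°.

44.4°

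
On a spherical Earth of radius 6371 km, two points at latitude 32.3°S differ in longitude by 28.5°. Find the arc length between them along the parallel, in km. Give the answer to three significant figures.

2680 km

Arc length along a parallel = R cos φ · Δλ (with Δλ in radians).
= 6371 × cos 32.3° × (28.5° × π/180) = 6371 × 0.8453 × 0.4974 ≈ 2680 km.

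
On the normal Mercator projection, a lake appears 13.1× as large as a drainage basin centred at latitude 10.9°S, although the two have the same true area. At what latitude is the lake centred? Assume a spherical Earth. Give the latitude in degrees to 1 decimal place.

74.3°

On Mercator, (apparent₁)/(apparent₂) = sec²φ₁ / sec²φ₂ when true areas are equal.
cos²φ₂ / cos²φ₁ = 13.1  ⇒  cos φ₁ = cos 10.9° / √13.1 = 0.9820/3.619 = 0.2713.
φ₁ = arccos(0.2713) ≈ 74.3°.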